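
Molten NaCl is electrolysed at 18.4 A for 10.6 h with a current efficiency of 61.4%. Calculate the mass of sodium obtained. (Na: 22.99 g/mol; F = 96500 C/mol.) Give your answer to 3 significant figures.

Q = 18.4 × 38160 = 7.021×10^5 C
n(e⁻) = 7.021×10^5 / 96500 = 7.276 mol
Na⁺ + e⁻ → Na, so theoretical m(Na) = 7.276 × 22.99 = 167.3 g
Actual mass = 61.4% × 167.3 = 103 g

103 g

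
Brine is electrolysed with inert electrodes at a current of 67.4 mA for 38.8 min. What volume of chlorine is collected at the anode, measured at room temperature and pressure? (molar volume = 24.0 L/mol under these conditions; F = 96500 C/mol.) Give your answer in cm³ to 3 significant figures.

Q = 0.0674 A × 2328 s = 156.9 C
Moles of electrons = 156.9 / 96500 = 0.001626 mol
2Cl⁻ → Cl₂ + 2e⁻, so n(Cl₂) = 0.001626 / 2 = 8.130×10^-4 mol
V = 8.130×10^-4 × 24.0 = 0.01951 L
= 19.5 cm³

19.5 cm³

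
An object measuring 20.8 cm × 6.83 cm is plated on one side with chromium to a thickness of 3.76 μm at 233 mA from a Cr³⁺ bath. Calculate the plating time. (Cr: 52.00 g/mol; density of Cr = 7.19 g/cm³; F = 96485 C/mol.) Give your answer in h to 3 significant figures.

Plated area = 20.8 × 6.83 = 142.1 cm²
Volume = 142.1 × 3.76×10⁻⁴ cm = 0.05343 cm³
m(Cr) = 0.05343 × 7.19 = 0.3842 g
n(Cr) = 0.3842 / 52.00 = 0.007388 mol; n(e⁻) = 3 × 0.007388 = 0.02216 mol
Q = 0.02216 × 96485 = 2138 C
t = 2138 / 0.233 = 9176 s = 2.55 h

2.55 h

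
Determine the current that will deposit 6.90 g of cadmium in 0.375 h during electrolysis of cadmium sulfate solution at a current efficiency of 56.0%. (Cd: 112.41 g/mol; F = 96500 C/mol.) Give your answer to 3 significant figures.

15.7 A

n(Cd) = 6.90 / 112.41 = 0.06138 mol
Cd²⁺ + 2e⁻ → Cd, so n(e⁻) = 2 × 0.06138 = 0.1228 mol
Q = 0.1228 × 96500 / 0.560 = 21160 C
I = Q / t = 21160 / 1350 s = 15.7 A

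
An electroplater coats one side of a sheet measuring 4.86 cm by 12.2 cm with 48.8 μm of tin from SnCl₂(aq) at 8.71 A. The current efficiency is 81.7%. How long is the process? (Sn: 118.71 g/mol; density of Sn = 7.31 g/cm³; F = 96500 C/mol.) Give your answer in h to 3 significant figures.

Plated area = 4.86 × 12.2 = 59.29 cm²
Volume = 59.29 × 48.8×10⁻⁴ cm = 0.2893 cm³
m(Sn) = 0.2893 × 7.31 = 2.115 g
n(Sn) = 2.115 / 118.71 = 0.01782 mol; n(e⁻) = 2 × 0.01782 = 0.03564 mol
Q = 0.03564 × 96500 / 0.817 = 4210 C
t = 4210 / 8.71 = 483.4 s = 0.134 h

0.134 h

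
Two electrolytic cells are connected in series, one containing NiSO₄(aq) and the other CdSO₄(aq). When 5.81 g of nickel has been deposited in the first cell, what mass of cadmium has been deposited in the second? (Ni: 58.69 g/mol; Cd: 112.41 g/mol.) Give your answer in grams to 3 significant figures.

n(Ni) = 5.81 / 58.69 = 0.09899 mol
Ni²⁺ + 2e⁻ → Ni, so n(e⁻) = 2 × 0.09899 = 0.1980 mol
The cells are in series, so the same charge (and hence the same n(e⁻) = 0.1980 mol) passes through both.
Cd²⁺ + 2e⁻ → Cd, so n(Cd) = 0.1980 / 2 = 0.09900 mol
m(Cd) = 0.09900 × 112.41 = 11.1 g

11.1 g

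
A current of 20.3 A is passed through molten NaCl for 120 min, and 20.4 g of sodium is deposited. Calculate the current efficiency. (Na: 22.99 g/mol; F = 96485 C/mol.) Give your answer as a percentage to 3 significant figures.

58.6%

Q = 20.3 × 7200 = 1.462×10^5 C
n(e⁻) = 1.462×10^5 / 96485 = 1.515 mol
Na⁺ + e⁻ → Na, so theoretical n(Na) = 1.515 mol → 34.83 g
Efficiency = 20.4 / 34.83 = 0.5857 = 58.6%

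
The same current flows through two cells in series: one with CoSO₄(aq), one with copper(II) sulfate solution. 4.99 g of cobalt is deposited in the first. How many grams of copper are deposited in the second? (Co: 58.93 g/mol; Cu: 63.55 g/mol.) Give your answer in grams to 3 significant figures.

5.38 g

n(Co) = 4.99 / 58.93 = 0.08468 mol
Co²⁺ + 2e⁻ → Co, so n(e⁻) = 2 × 0.08468 = 0.1694 mol
In series, the same 0.1694 mol of electrons flows through the second cell.
Cu²⁺ + 2e⁻ → Cu, so n(Cu) = 0.1694 / 2 = 0.08470 mol
m(Cu) = 0.08470 × 63.55 = 5.38 g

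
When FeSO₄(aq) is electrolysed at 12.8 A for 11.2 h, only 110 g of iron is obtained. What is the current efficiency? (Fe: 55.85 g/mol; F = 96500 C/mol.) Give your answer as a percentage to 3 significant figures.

73.7%

Q = 12.8 × 40320 = 5.161×10^5 C
n(e⁻) = 5.161×10^5 / 96500 = 5.348 mol
Fe²⁺ + 2e⁻ → Fe, so theoretical n(Fe) = 2.674 mol → 149.3 g
Efficiency = 110 / 149.3 = 0.7368 = 73.7%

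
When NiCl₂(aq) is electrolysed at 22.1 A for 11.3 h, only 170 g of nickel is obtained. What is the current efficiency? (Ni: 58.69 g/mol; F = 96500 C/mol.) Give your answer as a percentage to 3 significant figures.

Q = 22.1 × 40680 = 8.990×10^5 C
n(e⁻) = 8.990×10^5 / 96500 = 9.316 mol
Ni²⁺ + 2e⁻ → Ni, so theoretical n(Ni) = 4.658 mol → 273.4 g
Efficiency = 170 / 273.4 = 0.6218 = 62.2%

62.2%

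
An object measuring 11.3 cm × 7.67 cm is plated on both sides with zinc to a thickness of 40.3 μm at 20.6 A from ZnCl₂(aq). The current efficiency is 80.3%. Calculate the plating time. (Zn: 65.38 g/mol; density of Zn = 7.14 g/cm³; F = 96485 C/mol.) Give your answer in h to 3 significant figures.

Plated area = 2 × 11.3 × 7.67 = 173.3 cm²
Volume = 173.3 × 40.3×10⁻⁴ cm = 0.6984 cm³
m(Zn) = 0.6984 × 7.14 = 4.987 g
n(Zn) = 4.987 / 65.38 = 0.07628 mol; n(e⁻) = 2 × 0.07628 = 0.1526 mol
Q = 0.1526 × 96485 / 0.803 = 18340 C
t = 18340 / 20.6 = 890.3 s = 0.247 h

0.247 h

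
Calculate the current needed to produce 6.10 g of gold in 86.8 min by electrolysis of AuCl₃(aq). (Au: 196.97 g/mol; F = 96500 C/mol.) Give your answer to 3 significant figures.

n(Au) = 6.10 / 196.97 = 0.03097 mol
Au³⁺ + 3e⁻ → Au, so n(e⁻) = 3 × 0.03097 = 0.09291 mol
Q = 0.09291 × 96500 = 8966 C
I = Q / t = 8966 / 5208 s = 1.72 A

1.72 A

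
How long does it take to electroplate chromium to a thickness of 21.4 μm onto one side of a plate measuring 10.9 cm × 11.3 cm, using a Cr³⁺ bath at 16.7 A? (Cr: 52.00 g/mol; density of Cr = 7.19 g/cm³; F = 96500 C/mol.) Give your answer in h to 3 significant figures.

0.175 h

Plated area = 10.9 × 11.3 = 123.2 cm²
Volume = 123.2 × 21.4×10⁻⁴ cm = 0.2636 cm³
m(Cr) = 0.2636 × 7.19 = 1.895 g
n(Cr) = 1.895 / 52.00 = 0.03644 mol; n(e⁻) = 3 × 0.03644 = 0.1093 mol
Q = 0.1093 × 96500 = 10550 C
t = 10550 / 16.7 = 631.7 s = 0.175 h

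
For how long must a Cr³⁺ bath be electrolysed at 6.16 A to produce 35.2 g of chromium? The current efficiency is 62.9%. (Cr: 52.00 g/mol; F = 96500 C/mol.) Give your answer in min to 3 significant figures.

843 min

n(Cr) = 35.2 / 52.00 = 0.6769 mol
Cr³⁺ + 3e⁻ → Cr, so n(e⁻) = 3 × 0.6769 = 2.031 mol
Q = 2.031 × 96500 / 0.629 = 3.116×10^5 C
t = Q / I = 3.116×10^5 / 6.16 = 50580 s = 843 min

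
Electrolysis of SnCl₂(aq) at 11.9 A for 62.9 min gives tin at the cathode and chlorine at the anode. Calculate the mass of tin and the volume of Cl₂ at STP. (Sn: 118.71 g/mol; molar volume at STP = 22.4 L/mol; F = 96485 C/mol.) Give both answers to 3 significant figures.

27.6 g Sn; 5.21 L Cl₂

Q = 11.9 × 3774 = 44910 C; n(e⁻) = 44910 / 96485 = 0.4655 mol
Cathode: Sn²⁺ + 2e⁻ → Sn → n(Sn) = 0.4655/2 = 0.2328 mol → 27.6 g
Anode: 2Cl⁻ → Cl₂ + 2e⁻ → n(Cl₂) = 0.4655/2 = 0.2328 mol → 5.21 L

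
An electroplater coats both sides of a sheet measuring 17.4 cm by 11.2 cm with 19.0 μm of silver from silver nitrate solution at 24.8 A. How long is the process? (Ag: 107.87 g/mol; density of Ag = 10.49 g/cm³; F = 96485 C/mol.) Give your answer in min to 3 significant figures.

Plated area = 2 × 17.4 × 11.2 = 389.8 cm²
Volume = 389.8 × 19.0×10⁻⁴ cm = 0.7406 cm³
m(Ag) = 0.7406 × 10.49 = 7.769 g
n(Ag) = 7.769 / 107.87 = 0.07202 mol; n(e⁻) = 0.07202 mol
Q = 0.07202 × 96485 = 6949 C
t = 6949 / 24.8 = 280.2 s = 4.67 min

4.67 min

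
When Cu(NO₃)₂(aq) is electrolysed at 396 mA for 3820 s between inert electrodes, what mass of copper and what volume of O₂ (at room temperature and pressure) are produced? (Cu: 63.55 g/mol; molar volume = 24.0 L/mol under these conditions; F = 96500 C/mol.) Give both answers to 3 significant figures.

Q = 0.396 × 3820 = 1513 C; n(e⁻) = 1513 / 96500 = 0.01568 mol
Cathode: Cu²⁺ + 2e⁻ → Cu → n(Cu) = 0.01568/2 = 0.007840 mol → 0.498 g
Anode: 2H₂O → O₂ + 4H⁺ + 4e⁻ → n(O₂) = 0.01568/4 = 0.003920 mol → 0.0941 L

0.498 g Cu; 0.0941 L O₂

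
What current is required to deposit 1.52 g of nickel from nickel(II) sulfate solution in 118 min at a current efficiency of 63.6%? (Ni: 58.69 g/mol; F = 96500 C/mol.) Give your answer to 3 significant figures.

1.11 A

n(Ni) = 1.52 / 58.69 = 0.02590 mol
Ni²⁺ + 2e⁻ → Ni, so n(e⁻) = 2 × 0.02590 = 0.05180 mol
Q = 0.05180 × 96500 / 0.636 = 7860 C
I = Q / t = 7860 / 7080 s = 1.11 A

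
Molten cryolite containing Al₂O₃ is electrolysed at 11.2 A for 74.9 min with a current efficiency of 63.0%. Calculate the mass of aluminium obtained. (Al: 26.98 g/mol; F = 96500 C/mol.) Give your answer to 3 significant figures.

2.96 g

Q = 11.2 × 4494 = 50330 C
n(e⁻) = 50330 / 96500 = 0.5216 mol
Al³⁺ + 3e⁻ → Al, so theoretical m(Al) = 0.1739 × 26.98 = 4.692 g
Actual mass = 63.0% × 4.692 = 2.96 g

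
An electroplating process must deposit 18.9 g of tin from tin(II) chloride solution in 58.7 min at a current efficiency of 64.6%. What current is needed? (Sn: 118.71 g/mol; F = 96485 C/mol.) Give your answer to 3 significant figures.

13.5 A

n(Sn) = 18.9 / 118.71 = 0.1592 mol
Sn²⁺ + 2e⁻ → Sn, so n(e⁻) = 2 × 0.1592 = 0.3184 mol
Q = 0.3184 × 96485 / 0.646 = 47560 C
I = Q / t = 47560 / 3522 s = 13.5 A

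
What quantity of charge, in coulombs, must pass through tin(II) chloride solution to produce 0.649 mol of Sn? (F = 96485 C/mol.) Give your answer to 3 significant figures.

1.25×10^5 C

Sn²⁺ + 2e⁻ → Sn, so n(e⁻) = 2 × 0.649 = 1.298 mol
Q = 1.298 × 96485 = 1.252×10^5 C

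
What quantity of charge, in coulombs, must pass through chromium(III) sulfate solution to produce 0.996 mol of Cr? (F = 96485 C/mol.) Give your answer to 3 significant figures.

Cr³⁺ + 3e⁻ → Cr, so n(e⁻) = 3 × 0.996 = 2.988 mol
Q = 2.988 × 96485 = 2.883×10^5 C

2.88×10^5 C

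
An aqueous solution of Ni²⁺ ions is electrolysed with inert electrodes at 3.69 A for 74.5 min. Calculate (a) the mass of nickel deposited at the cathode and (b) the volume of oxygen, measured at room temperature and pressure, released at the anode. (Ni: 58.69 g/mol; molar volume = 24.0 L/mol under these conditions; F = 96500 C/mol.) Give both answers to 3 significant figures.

Q = 3.69 × 4470 = 16490 C; n(e⁻) = 16490 / 96500 = 0.1709 mol
Cathode: Ni²⁺ + 2e⁻ → Ni → n(Ni) = 0.1709/2 = 0.08545 mol → 5.02 g
Anode: 2H₂O → O₂ + 4H⁺ + 4e⁻ → n(O₂) = 0.1709/4 = 0.04273 mol → 1.03 L

5.02 g Ni; 1.03 L O₂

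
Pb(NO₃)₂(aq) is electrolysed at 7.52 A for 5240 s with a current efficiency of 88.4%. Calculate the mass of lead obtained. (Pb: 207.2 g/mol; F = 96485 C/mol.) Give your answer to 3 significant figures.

Q = 7.52 × 5240 = 39400 C
n(e⁻) = 39400 / 96485 = 0.4084 mol
Pb²⁺ + 2e⁻ → Pb, so theoretical m(Pb) = 0.2042 × 207.2 = 42.31 g
Actual mass = 88.4% × 42.31 = 37.4 g

37.4 g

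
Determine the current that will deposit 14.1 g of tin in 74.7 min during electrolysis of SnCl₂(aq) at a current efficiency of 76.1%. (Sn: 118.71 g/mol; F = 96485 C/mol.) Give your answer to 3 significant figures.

n(Sn) = 14.1 / 118.71 = 0.1188 mol
Sn²⁺ + 2e⁻ → Sn, so n(e⁻) = 2 × 0.1188 = 0.2376 mol
Q = 0.2376 × 96485 / 0.761 = 30120 C
I = Q / t = 30120 / 4482 s = 6.72 A

6.72 A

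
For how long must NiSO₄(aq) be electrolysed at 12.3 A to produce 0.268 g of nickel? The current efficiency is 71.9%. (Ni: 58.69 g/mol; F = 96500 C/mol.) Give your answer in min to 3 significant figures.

1.66 min

n(Ni) = 0.268 / 58.69 = 0.004566 mol
Ni²⁺ + 2e⁻ → Ni, so n(e⁻) = 2 × 0.004566 = 0.009132 mol
Q = 0.009132 × 96500 / 0.719 = 1226 C
t = Q / I = 1226 / 12.3 = 99.67 s = 1.66 min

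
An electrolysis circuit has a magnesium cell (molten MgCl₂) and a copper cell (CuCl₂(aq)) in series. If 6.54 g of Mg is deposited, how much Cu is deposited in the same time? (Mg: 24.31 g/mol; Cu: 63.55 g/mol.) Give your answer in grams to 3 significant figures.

n(Mg) = 6.54 / 24.31 = 0.2690 mol
Mg²⁺ + 2e⁻ → Mg, so n(e⁻) = 2 × 0.2690 = 0.5380 mol
In series, the same 0.5380 mol of electrons flows through the second cell.
Cu²⁺ + 2e⁻ → Cu, so n(Cu) = 0.5380 / 2 = 0.2690 mol
m(Cu) = 0.2690 × 63.55 = 17.1 g

17.1 g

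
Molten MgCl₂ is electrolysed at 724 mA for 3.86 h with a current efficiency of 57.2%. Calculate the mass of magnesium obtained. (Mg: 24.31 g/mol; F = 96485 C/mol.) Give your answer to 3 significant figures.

Q = 0.724 × 13896 = 10060 C
n(e⁻) = 10060 / 96485 = 0.1043 mol
Mg²⁺ + 2e⁻ → Mg, so theoretical m(Mg) = 0.05215 × 24.31 = 1.268 g
Actual mass = 57.2% × 1.268 = 0.725 g

0.725 g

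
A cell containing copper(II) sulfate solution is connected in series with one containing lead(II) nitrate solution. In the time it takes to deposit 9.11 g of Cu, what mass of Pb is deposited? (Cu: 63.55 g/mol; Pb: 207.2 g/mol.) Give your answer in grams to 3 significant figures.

n(Cu) = 9.11 / 63.55 = 0.1434 mol
Cu²⁺ + 2e⁻ → Cu, so n(e⁻) = 2 × 0.1434 = 0.2868 mol
The cells are in series, so the same charge (and hence the same n(e⁻) = 0.2868 mol) passes through both.
Pb²⁺ + 2e⁻ → Pb, so n(Pb) = 0.2868 / 2 = 0.1434 mol
m(Pb) = 0.1434 × 207.2 = 29.7 g

29.7 g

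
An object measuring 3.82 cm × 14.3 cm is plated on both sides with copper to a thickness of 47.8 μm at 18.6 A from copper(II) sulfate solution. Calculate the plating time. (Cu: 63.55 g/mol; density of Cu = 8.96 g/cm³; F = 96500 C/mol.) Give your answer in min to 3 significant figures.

Plated area = 2 × 3.82 × 14.3 = 109.3 cm²
Volume = 109.3 × 47.8×10⁻⁴ cm = 0.5225 cm³
m(Cu) = 0.5225 × 8.96 = 4.682 g
n(Cu) = 4.682 / 63.55 = 0.07367 mol; n(e⁻) = 2 × 0.07367 = 0.1473 mol
Q = 0.1473 × 96500 = 14210 C
t = 14210 / 18.6 = 764.0 s = 12.7 min

12.7 min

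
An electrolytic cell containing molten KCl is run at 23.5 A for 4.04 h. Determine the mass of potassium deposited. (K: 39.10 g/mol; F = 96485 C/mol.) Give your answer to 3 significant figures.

139 g

Charge passed = 23.5 × 14544 = 3.418×10^5 C
Moles of electrons = 3.418×10^5 / 96485 = 3.543 mol
K⁺ + e⁻ → K, so n(K) = 3.543 mol
m = 3.543 × 39.10 = 139 g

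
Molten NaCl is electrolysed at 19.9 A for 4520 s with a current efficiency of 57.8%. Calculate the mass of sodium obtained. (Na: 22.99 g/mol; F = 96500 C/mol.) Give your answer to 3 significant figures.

Q = 19.9 × 4520 = 89950 C
n(e⁻) = 89950 / 96500 = 0.9321 mol
Na⁺ + e⁻ → Na, so theoretical m(Na) = 0.9321 × 22.99 = 21.43 g
Actual mass = 57.8% × 21.43 = 12.4 g

12.4 g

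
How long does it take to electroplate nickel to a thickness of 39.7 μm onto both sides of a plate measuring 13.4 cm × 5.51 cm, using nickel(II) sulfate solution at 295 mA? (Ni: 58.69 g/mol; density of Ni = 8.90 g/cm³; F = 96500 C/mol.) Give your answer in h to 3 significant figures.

Plated area = 2 × 13.4 × 5.51 = 147.7 cm²
Volume = 147.7 × 39.7×10⁻⁴ cm = 0.5864 cm³
m(Ni) = 0.5864 × 8.90 = 5.219 g
n(Ni) = 5.219 / 58.69 = 0.08892 mol; n(e⁻) = 2 × 0.08892 = 0.1778 mol
Q = 0.1778 × 96500 = 17160 C
t = 17160 / 0.295 = 58170 s = 16.2 h

16.2 h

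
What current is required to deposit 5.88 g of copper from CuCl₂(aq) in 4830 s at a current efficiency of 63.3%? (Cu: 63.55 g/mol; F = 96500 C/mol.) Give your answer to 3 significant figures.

5.84 A

n(Cu) = 5.88 / 63.55 = 0.09253 mol
Cu²⁺ + 2e⁻ → Cu, so n(e⁻) = 2 × 0.09253 = 0.1851 mol
Q = 0.1851 × 96500 / 0.633 = 28220 C
I = Q / t = 28220 / 4830 s = 5.84 A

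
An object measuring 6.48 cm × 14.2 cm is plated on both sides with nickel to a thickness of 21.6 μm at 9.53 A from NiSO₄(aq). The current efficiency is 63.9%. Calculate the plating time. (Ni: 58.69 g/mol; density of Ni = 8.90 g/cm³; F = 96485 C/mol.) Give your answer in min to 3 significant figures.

Plated area = 2 × 6.48 × 14.2 = 184.0 cm²
Volume = 184.0 × 21.6×10⁻⁴ cm = 0.3974 cm³
m(Ni) = 0.3974 × 8.90 = 3.537 g
n(Ni) = 3.537 / 58.69 = 0.06027 mol; n(e⁻) = 2 × 0.06027 = 0.1205 mol
Q = 0.1205 × 96485 / 0.639 = 18190 C
t = 18190 / 9.53 = 1909 s = 31.8 min

31.8 min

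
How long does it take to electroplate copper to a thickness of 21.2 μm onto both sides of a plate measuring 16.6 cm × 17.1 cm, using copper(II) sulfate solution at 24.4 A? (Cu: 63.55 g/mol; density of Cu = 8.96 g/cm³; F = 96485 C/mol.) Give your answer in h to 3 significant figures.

Plated area = 2 × 16.6 × 17.1 = 567.7 cm²
Volume = 567.7 × 21.2×10⁻⁴ cm = 1.204 cm³
m(Cu) = 1.204 × 8.96 = 10.79 g
n(Cu) = 10.79 / 63.55 = 0.1698 mol; n(e⁻) = 2 × 0.1698 = 0.3396 mol
Q = 0.3396 × 96485 = 32770 C
t = 32770 / 24.4 = 1343 s = 0.373 h

0.373 h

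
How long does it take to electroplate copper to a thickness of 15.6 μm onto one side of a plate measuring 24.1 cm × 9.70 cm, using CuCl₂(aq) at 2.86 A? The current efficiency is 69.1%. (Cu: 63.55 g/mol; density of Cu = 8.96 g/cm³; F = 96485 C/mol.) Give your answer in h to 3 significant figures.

Plated area = 24.1 × 9.70 = 233.8 cm²
Volume = 233.8 × 15.6×10⁻⁴ cm = 0.3647 cm³
m(Cu) = 0.3647 × 8.96 = 3.268 g
n(Cu) = 3.268 / 63.55 = 0.05142 mol; n(e⁻) = 2 × 0.05142 = 0.1028 mol
Q = 0.1028 × 96485 / 0.691 = 14350 C
t = 14350 / 2.86 = 5017 s = 1.39 h

1.39 h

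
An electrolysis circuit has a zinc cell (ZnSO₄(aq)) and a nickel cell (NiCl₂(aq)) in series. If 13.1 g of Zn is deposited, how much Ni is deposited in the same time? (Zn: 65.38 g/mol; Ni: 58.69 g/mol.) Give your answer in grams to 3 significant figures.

11.8 g

n(Zn) = 13.1 / 65.38 = 0.2004 mol
Zn²⁺ + 2e⁻ → Zn, so n(e⁻) = 2 × 0.2004 = 0.4008 mol
The cells are in series, so the same charge (and hence the same n(e⁻) = 0.4008 mol) passes through both.
Ni²⁺ + 2e⁻ → Ni, so n(Ni) = 0.4008 / 2 = 0.2004 mol
m(Ni) = 0.2004 × 58.69 = 11.8 g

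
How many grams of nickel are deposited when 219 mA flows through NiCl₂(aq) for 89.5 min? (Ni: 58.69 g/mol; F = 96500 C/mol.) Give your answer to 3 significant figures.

Q = 0.219 A × 5370 s = 1176 C
n(e⁻) = 1176 / 96500 = 0.01219 mol
Ni²⁺ + 2e⁻ → Ni, so n(Ni) = 0.01219 / 2 = 0.006095 mol
m = 0.006095 × 58.69 = 0.358 g

0.358 g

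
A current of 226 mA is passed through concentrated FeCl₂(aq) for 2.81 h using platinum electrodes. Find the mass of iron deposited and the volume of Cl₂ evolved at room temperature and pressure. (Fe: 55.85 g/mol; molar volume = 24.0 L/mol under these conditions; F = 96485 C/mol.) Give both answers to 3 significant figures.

0.662 g Fe; 0.284 L Cl₂

Q = 0.226 × 10116 = 2286 C; n(e⁻) = 2286 / 96485 = 0.02369 mol
Cathode: Fe²⁺ + 2e⁻ → Fe → n(Fe) = 0.02369/2 = 0.01185 mol → 0.662 g
Anode: 2Cl⁻ → Cl₂ + 2e⁻ → n(Cl₂) = 0.02369/2 = 0.01185 mol → 0.284 L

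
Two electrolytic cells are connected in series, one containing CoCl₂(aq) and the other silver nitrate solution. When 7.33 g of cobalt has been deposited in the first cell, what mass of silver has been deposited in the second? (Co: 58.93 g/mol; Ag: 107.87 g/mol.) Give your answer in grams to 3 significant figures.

n(Co) = 7.33 / 58.93 = 0.1244 mol
Co²⁺ + 2e⁻ → Co, so n(e⁻) = 2 × 0.1244 = 0.2488 mol
Since the cells are in series, n(e⁻) in the Ag cell is also 0.2488 mol.
Ag⁺ + e⁻ → Ag, so n(Ag) = 0.2488 mol
m(Ag) = 0.2488 × 107.87 = 26.8 g

26.8 g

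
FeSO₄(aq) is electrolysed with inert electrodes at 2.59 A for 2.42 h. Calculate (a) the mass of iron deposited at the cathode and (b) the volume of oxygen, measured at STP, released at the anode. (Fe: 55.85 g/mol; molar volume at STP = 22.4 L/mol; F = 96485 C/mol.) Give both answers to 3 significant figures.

Q = 2.59 × 8712 = 22560 C; n(e⁻) = 22560 / 96485 = 0.2338 mol
Cathode: Fe²⁺ + 2e⁻ → Fe → n(Fe) = 0.2338/2 = 0.1169 mol → 6.53 g
Anode: 2H₂O → O₂ + 4H⁺ + 4e⁻ → n(O₂) = 0.2338/4 = 0.05845 mol → 1.31 L

6.53 g Fe; 1.31 L O₂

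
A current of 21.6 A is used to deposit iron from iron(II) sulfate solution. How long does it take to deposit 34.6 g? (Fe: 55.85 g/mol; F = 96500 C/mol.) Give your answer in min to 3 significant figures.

n(Fe) = 34.6 / 55.85 = 0.6195 mol
Fe²⁺ + 2e⁻ → Fe, so n(e⁻) = 2 × 0.6195 = 1.239 mol
Q = 1.239 × 96500 = 1.196×10^5 C
t = Q / I = 1.196×10^5 / 21.6 = 5537 s = 92.3 min

92.3 min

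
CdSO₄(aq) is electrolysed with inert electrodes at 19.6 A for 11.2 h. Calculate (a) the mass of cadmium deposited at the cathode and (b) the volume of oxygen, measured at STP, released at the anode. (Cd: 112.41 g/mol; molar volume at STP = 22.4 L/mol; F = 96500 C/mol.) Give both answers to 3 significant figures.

460 g Cd; 45.9 L O₂

Q = 19.6 × 40320 = 7.903×10^5 C; n(e⁻) = 7.903×10^5 / 96500 = 8.190 mol
Cathode: Cd²⁺ + 2e⁻ → Cd → n(Cd) = 8.190/2 = 4.095 mol → 460 g
Anode: 2H₂O → O₂ + 4H⁺ + 4e⁻ → n(O₂) = 8.190/4 = 2.048 mol → 45.9 L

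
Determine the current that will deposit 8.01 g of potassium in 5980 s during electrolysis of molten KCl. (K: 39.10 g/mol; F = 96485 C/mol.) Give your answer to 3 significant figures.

n(K) = 8.01 / 39.10 = 0.2049 mol
K⁺ + e⁻ → K, so n(e⁻) = 0.2049 mol
Q = 0.2049 × 96485 = 19770 C
I = Q / t = 19770 / 5980 s = 3.31 A

3.31 A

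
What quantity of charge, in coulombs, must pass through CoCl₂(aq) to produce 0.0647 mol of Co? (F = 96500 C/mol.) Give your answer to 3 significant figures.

Co²⁺ + 2e⁻ → Co, so n(e⁻) = 2 × 0.0647 = 0.1294 mol
Q = 0.1294 × 96500 = 12490 C

12500 C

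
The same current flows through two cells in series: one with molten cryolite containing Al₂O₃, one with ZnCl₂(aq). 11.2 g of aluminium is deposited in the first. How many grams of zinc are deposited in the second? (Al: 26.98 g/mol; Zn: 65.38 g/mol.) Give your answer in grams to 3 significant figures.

40.7 g

n(Al) = 11.2 / 26.98 = 0.4151 mol
Al³⁺ + 3e⁻ → Al, so n(e⁻) = 3 × 0.4151 = 1.245 mol
In series, the same 1.245 mol of electrons flows through the second cell.
Zn²⁺ + 2e⁻ → Zn, so n(Zn) = 1.245 / 2 = 0.6225 mol
m(Zn) = 0.6225 × 65.38 = 40.7 g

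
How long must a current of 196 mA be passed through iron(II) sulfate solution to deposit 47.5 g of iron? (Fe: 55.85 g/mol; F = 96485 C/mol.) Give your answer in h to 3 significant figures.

n(Fe) = 47.5 / 55.85 = 0.8505 mol
Fe²⁺ + 2e⁻ → Fe, so n(e⁻) = 2 × 0.8505 = 1.701 mol
Q = 1.701 × 96485 = 1.641×10^5 C
t = Q / I = 1.641×10^5 / 0.196 = 8.372×10^5 s = 233 h

233 h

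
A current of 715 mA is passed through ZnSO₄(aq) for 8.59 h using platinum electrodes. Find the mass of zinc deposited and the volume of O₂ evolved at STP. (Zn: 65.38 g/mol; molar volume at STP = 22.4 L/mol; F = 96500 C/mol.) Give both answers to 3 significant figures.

7.49 g Zn; 1.28 L O₂

Q = 0.715 × 30924 = 22110 C; n(e⁻) = 22110 / 96500 = 0.2291 mol
Cathode: Zn²⁺ + 2e⁻ → Zn → n(Zn) = 0.2291/2 = 0.1146 mol → 7.49 g
Anode: 2H₂O → O₂ + 4H⁺ + 4e⁻ → n(O₂) = 0.2291/4 = 0.05728 mol → 1.28 L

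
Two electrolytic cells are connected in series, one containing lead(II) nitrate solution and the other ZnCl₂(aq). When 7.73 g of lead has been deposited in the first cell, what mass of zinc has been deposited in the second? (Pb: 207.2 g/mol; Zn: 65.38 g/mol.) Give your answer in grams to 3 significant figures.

2.44 g

n(Pb) = 7.73 / 207.2 = 0.03731 mol
Pb²⁺ + 2e⁻ → Pb, so n(e⁻) = 2 × 0.03731 = 0.07462 mol
Same current for the same time ⇒ same n(e⁻) = 0.07462 mol in both cells.
Zn²⁺ + 2e⁻ → Zn, so n(Zn) = 0.07462 / 2 = 0.03731 mol
m(Zn) = 0.03731 × 65.38 = 2.44 g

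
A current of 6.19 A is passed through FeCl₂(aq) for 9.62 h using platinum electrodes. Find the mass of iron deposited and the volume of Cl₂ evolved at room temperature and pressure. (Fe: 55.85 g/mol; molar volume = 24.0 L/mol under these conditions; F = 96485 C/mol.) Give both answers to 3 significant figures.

62.0 g Fe; 26.7 L Cl₂

Q = 6.19 × 34632 = 2.144×10^5 C; n(e⁻) = 2.144×10^5 / 96485 = 2.222 mol
Cathode: Fe²⁺ + 2e⁻ → Fe → n(Fe) = 2.222/2 = 1.111 mol → 62.0 g
Anode: 2Cl⁻ → Cl₂ + 2e⁻ → n(Cl₂) = 2.222/2 = 1.111 mol → 26.7 L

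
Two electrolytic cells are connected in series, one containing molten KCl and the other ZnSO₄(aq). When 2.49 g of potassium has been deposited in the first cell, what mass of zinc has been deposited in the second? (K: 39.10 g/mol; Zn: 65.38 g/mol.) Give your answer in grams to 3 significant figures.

2.08 g

n(K) = 2.49 / 39.10 = 0.06368 mol
K⁺ + e⁻ → K, so n(e⁻) = 0.06368 mol
In series, the same 0.06368 mol of electrons flows through the second cell.
Zn²⁺ + 2e⁻ → Zn, so n(Zn) = 0.06368 / 2 = 0.03184 mol
m(Zn) = 0.03184 × 65.38 = 2.08 g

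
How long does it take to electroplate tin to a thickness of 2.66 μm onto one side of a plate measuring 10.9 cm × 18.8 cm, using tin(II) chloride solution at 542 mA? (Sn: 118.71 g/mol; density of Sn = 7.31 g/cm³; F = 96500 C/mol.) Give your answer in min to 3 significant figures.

Plated area = 10.9 × 18.8 = 204.9 cm²
Volume = 204.9 × 2.66×10⁻⁴ cm = 0.05450 cm³
m(Sn) = 0.05450 × 7.31 = 0.3984 g
n(Sn) = 0.3984 / 118.71 = 0.003356 mol; n(e⁻) = 2 × 0.003356 = 0.006712 mol
Q = 0.006712 × 96500 = 647.7 C
t = 647.7 / 0.542 = 1195 s = 19.9 min

19.9 min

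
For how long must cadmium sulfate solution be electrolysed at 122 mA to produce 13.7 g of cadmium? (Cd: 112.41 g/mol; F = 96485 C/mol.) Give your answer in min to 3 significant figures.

n(Cd) = 13.7 / 112.41 = 0.1219 mol
Cd²⁺ + 2e⁻ → Cd, so n(e⁻) = 2 × 0.1219 = 0.2438 mol
Q = 0.2438 × 96485 = 23520 C
t = Q / I = 23520 / 0.122 = 1.928×10^5 s = 3210 min

3210 min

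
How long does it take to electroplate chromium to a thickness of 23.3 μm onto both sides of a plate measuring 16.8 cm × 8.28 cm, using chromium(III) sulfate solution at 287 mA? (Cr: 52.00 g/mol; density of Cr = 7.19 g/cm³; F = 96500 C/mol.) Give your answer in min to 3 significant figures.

1510 min

Plated area = 2 × 16.8 × 8.28 = 278.2 cm²
Volume = 278.2 × 23.3×10⁻⁴ cm = 0.6482 cm³
m(Cr) = 0.6482 × 7.19 = 4.661 g
n(Cr) = 4.661 / 52.00 = 0.08963 mol; n(e⁻) = 3 × 0.08963 = 0.2689 mol
Q = 0.2689 × 96500 = 25950 C
t = 25950 / 0.287 = 90420 s = 1510 min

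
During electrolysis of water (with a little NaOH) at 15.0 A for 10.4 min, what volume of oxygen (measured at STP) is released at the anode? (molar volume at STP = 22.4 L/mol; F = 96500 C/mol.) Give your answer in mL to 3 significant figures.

Charge passed = 15.0 × 624 = 9360 C
n(e⁻) = Q/F = 9360/96500 = 0.09699 mol
2H₂O → O₂ + 4H⁺ + 4e⁻, so n(O₂) = 0.09699 / 4 = 0.02425 mol
V = 0.02425 × 22.4 = 0.5432 L
= 543 mL

543 mL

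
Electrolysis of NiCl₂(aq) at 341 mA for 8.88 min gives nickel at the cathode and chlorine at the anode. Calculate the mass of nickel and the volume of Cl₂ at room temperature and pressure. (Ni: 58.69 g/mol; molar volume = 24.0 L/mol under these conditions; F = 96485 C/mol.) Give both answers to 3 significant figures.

0.0553 g Ni; 0.0226 L Cl₂

Q = 0.341 × 532.8 = 181.7 C; n(e⁻) = 181.7 / 96485 = 0.001883 mol
Cathode: Ni²⁺ + 2e⁻ → Ni → n(Ni) = 0.001883/2 = 9.415×10^-4 mol → 0.0553 g
Anode: 2Cl⁻ → Cl₂ + 2e⁻ → n(Cl₂) = 0.001883/2 = 9.415×10^-4 mol → 0.0226 L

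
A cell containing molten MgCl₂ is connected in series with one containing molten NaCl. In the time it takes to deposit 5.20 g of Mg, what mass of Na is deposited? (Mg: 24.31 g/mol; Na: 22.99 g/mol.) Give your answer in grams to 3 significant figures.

9.84 g

n(Mg) = 5.20 / 24.31 = 0.2139 mol
Mg²⁺ + 2e⁻ → Mg, so n(e⁻) = 2 × 0.2139 = 0.4278 mol
Same current for the same time ⇒ same n(e⁻) = 0.4278 mol in both cells.
Na⁺ + e⁻ → Na, so n(Na) = 0.4278 mol
m(Na) = 0.4278 × 22.99 = 9.84 g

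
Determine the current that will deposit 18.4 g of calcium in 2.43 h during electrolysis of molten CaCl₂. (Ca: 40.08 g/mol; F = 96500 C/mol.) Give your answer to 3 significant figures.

10.1 A

n(Ca) = 18.4 / 40.08 = 0.4591 mol
Ca²⁺ + 2e⁻ → Ca, so n(e⁻) = 2 × 0.4591 = 0.9182 mol
Q = 0.9182 × 96500 = 88610 C
I = Q / t = 88610 / 8748 s = 10.1 A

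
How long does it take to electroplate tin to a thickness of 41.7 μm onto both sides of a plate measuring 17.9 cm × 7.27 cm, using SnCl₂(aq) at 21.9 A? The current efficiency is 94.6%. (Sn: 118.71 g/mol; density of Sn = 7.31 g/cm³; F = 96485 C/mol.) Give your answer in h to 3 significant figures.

0.173 h

Plated area = 2 × 17.9 × 7.27 = 260.3 cm²
Volume = 260.3 × 41.7×10⁻⁴ cm = 1.085 cm³
m(Sn) = 1.085 × 7.31 = 7.931 g
n(Sn) = 7.931 / 118.71 = 0.06681 mol; n(e⁻) = 2 × 0.06681 = 0.1336 mol
Q = 0.1336 × 96485 / 0.946 = 13630 C
t = 13630 / 21.9 = 622.4 s = 0.173 h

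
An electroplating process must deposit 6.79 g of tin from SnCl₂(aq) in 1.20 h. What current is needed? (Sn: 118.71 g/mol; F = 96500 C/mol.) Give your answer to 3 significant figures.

2.56 A

n(Sn) = 6.79 / 118.71 = 0.05720 mol
Sn²⁺ + 2e⁻ → Sn, so n(e⁻) = 2 × 0.05720 = 0.1144 mol
Q = 0.1144 × 96500 = 11040 C
I = Q / t = 11040 / 4320 s = 2.56 A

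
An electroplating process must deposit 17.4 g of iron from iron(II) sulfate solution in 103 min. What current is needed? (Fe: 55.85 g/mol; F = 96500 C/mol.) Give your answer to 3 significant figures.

n(Fe) = 17.4 / 55.85 = 0.3115 mol
Fe²⁺ + 2e⁻ → Fe, so n(e⁻) = 2 × 0.3115 = 0.6230 mol
Q = 0.6230 × 96500 = 60120 C
I = Q / t = 60120 / 6180 s = 9.73 A

9.73 A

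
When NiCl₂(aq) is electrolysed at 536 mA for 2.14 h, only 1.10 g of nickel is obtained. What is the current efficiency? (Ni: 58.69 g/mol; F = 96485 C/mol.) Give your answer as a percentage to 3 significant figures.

Q = 0.536 × 7704 = 4129 C
n(e⁻) = 4129 / 96485 = 0.04279 mol
Ni²⁺ + 2e⁻ → Ni, so theoretical n(Ni) = 0.02140 mol → 1.256 g
Efficiency = 1.10 / 1.256 = 0.8758 = 87.6%

87.6%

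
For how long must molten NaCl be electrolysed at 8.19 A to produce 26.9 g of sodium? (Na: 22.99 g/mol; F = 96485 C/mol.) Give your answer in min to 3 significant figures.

n(Na) = 26.9 / 22.99 = 1.170 mol
Na⁺ + e⁻ → Na, so n(e⁻) = 1.170 mol
Q = 1.170 × 96485 = 1.129×10^5 C
t = Q / I = 1.129×10^5 / 8.19 = 13790 s = 230 min

230 min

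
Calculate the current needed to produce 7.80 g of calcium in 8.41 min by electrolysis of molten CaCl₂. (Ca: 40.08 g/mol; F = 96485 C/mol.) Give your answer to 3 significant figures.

n(Ca) = 7.80 / 40.08 = 0.1946 mol
Ca²⁺ + 2e⁻ → Ca, so n(e⁻) = 2 × 0.1946 = 0.3892 mol
Q = 0.3892 × 96485 = 37550 C
I = Q / t = 37550 / 504.6 s = 74.4 A

74.4 A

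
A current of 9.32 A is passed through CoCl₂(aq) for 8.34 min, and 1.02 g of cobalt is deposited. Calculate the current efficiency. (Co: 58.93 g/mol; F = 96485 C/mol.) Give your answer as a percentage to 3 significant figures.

71.6%

Q = 9.32 × 500.4 = 4664 C
n(e⁻) = 4664 / 96485 = 0.04834 mol
Co²⁺ + 2e⁻ → Co, so theoretical n(Co) = 0.02417 mol → 1.424 g
Efficiency = 1.02 / 1.424 = 0.7163 = 71.6%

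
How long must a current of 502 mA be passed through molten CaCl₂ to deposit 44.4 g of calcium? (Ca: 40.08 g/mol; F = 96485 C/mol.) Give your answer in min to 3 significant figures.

n(Ca) = 44.4 / 40.08 = 1.108 mol
Ca²⁺ + 2e⁻ → Ca, so n(e⁻) = 2 × 1.108 = 2.216 mol
Q = 2.216 × 96485 = 2.138×10^5 C
t = Q / I = 2.138×10^5 / 0.502 = 4.259×10^5 s = 7100 min

7100 min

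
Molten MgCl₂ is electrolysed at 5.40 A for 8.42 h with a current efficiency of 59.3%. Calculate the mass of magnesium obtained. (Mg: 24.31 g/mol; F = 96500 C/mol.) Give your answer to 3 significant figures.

Q = 5.40 × 30312 = 1.637×10^5 C
n(e⁻) = 1.637×10^5 / 96500 = 1.696 mol
Mg²⁺ + 2e⁻ → Mg, so theoretical m(Mg) = 0.8480 × 24.31 = 20.61 g
Actual mass = 59.3% × 20.61 = 12.2 g

12.2 g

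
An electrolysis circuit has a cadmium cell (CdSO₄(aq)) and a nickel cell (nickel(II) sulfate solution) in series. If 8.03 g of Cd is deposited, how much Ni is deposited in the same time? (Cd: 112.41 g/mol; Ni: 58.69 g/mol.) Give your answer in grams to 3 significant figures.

4.19 g

n(Cd) = 8.03 / 112.41 = 0.07143 mol
Cd²⁺ + 2e⁻ → Cd, so n(e⁻) = 2 × 0.07143 = 0.1429 mol
Same current for the same time ⇒ same n(e⁻) = 0.1429 mol in both cells.
Ni²⁺ + 2e⁻ → Ni, so n(Ni) = 0.1429 / 2 = 0.07145 mol
m(Ni) = 0.07145 × 58.69 = 4.19 g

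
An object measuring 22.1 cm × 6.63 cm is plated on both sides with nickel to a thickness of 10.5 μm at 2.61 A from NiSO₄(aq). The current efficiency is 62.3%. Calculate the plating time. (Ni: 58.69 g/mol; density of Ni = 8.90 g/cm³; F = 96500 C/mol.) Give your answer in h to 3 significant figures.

1.54 h

Plated area = 2 × 22.1 × 6.63 = 293.0 cm²
Volume = 293.0 × 10.5×10⁻⁴ cm = 0.3077 cm³
m(Ni) = 0.3077 × 8.90 = 2.739 g
n(Ni) = 2.739 / 58.69 = 0.04667 mol; n(e⁻) = 2 × 0.04667 = 0.09334 mol
Q = 0.09334 × 96500 / 0.623 = 14460 C
t = 14460 / 2.61 = 5540 s = 1.54 h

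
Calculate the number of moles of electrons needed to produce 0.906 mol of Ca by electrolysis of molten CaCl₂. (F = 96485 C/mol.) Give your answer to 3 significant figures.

1.81 mol

Ca²⁺ + 2e⁻ → Ca, so n(e⁻) = 2 × 0.906 = 1.812 mol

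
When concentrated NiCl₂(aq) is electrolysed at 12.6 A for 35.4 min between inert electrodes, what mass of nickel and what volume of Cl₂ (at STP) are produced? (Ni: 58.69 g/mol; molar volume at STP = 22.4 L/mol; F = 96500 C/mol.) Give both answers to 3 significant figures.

8.14 g Ni; 3.11 L Cl₂

Q = 12.6 × 2124 = 26760 C; n(e⁻) = 26760 / 96500 = 0.2773 mol
Cathode: Ni²⁺ + 2e⁻ → Ni → n(Ni) = 0.2773/2 = 0.1387 mol → 8.14 g
Anode: 2Cl⁻ → Cl₂ + 2e⁻ → n(Cl₂) = 0.2773/2 = 0.1387 mol → 3.11 L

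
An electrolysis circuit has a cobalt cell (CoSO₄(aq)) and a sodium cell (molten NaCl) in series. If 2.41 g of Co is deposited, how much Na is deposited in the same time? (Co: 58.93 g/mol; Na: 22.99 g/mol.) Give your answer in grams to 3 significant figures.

n(Co) = 2.41 / 58.93 = 0.04090 mol
Co²⁺ + 2e⁻ → Co, so n(e⁻) = 2 × 0.04090 = 0.08180 mol
Same current for the same time ⇒ same n(e⁻) = 0.08180 mol in both cells.
Na⁺ + e⁻ → Na, so n(Na) = 0.08180 mol
m(Na) = 0.08180 × 22.99 = 1.88 g

1.88 g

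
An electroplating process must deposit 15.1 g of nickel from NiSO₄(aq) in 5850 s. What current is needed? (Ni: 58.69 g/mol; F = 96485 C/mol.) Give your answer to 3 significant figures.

n(Ni) = 15.1 / 58.69 = 0.2573 mol
Ni²⁺ + 2e⁻ → Ni, so n(e⁻) = 2 × 0.2573 = 0.5146 mol
Q = 0.5146 × 96485 = 49650 C
I = Q / t = 49650 / 5850 s = 8.49 A

8.49 A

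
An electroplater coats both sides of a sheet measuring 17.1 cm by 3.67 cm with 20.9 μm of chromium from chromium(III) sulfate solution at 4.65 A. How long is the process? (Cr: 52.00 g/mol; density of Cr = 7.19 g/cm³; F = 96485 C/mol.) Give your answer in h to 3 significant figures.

0.627 h

Plated area = 2 × 17.1 × 3.67 = 125.5 cm²
Volume = 125.5 × 20.9×10⁻⁴ cm = 0.2623 cm³
m(Cr) = 0.2623 × 7.19 = 1.886 g
n(Cr) = 1.886 / 52.00 = 0.03627 mol; n(e⁻) = 3 × 0.03627 = 0.1088 mol
Q = 0.1088 × 96485 = 10500 C
t = 10500 / 4.65 = 2258 s = 0.627 h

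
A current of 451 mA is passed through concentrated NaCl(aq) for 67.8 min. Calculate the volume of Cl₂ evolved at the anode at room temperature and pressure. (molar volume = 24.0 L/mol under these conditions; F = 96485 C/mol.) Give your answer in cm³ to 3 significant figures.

228 cm³

Q = It = 0.451 × 4068 = 1835 C
Moles of electrons = 1835 / 96485 = 0.01902 mol
2Cl⁻ → Cl₂ + 2e⁻, so n(Cl₂) = 0.01902 / 2 = 0.009510 mol
V = 0.009510 × 24.0 = 0.2282 L
= 228 cm³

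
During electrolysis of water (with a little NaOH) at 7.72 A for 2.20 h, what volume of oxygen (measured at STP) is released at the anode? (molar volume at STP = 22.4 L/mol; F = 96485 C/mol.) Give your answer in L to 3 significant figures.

3.55 L

Charge passed = 7.72 × 7920 = 61140 C
n(e⁻) = 61140 / 96485 = 0.6337 mol
2H₂O → O₂ + 4H⁺ + 4e⁻, so n(O₂) = 0.6337 / 4 = 0.1584 mol
V = 0.1584 × 22.4 = 3.548 L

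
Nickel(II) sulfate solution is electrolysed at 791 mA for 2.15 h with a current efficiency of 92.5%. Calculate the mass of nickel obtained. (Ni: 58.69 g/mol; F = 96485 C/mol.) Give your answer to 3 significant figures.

1.72 g

Q = 0.791 × 7740 = 6122 C
n(e⁻) = 6122 / 96485 = 0.06345 mol
Ni²⁺ + 2e⁻ → Ni, so theoretical m(Ni) = 0.03173 × 58.69 = 1.862 g
Actual mass = 92.5% × 1.862 = 1.72 g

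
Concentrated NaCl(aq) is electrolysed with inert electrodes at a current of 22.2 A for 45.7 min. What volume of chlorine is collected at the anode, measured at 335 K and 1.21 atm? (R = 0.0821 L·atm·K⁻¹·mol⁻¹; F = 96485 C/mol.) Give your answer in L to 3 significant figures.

7.17 L

Q = 22.2 A × 2742 s = 60870 C
n(e⁻) = 60870 / 96485 = 0.6309 mol
2Cl⁻ → Cl₂ + 2e⁻, so n(Cl₂) = 0.6309 / 2 = 0.3155 mol
V = nRT/P = 0.3155 × 0.0821 × 335 / 1.21 = 7.171 L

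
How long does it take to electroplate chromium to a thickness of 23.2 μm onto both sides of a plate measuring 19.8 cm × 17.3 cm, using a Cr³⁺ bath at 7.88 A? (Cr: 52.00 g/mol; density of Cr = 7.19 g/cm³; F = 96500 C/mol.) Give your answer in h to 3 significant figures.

2.24 h

Plated area = 2 × 19.8 × 17.3 = 685.1 cm²
Volume = 685.1 × 23.2×10⁻⁴ cm = 1.589 cm³
m(Cr) = 1.589 × 7.19 = 11.42 g
n(Cr) = 11.42 / 52.00 = 0.2196 mol; n(e⁻) = 3 × 0.2196 = 0.6588 mol
Q = 0.6588 × 96500 = 63570 C
t = 63570 / 7.88 = 8067 s = 2.24 h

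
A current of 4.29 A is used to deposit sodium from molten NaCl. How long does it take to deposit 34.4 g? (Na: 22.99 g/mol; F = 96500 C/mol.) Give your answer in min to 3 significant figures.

n(Na) = 34.4 / 22.99 = 1.496 mol
Na⁺ + e⁻ → Na, so n(e⁻) = 1.496 mol
Q = 1.496 × 96500 = 1.444×10^5 C
t = Q / I = 1.444×10^5 / 4.29 = 33660 s = 561 min

561 min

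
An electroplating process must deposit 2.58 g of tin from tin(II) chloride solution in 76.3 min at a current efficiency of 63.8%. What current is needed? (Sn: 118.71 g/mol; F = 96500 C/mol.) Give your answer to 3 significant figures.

n(Sn) = 2.58 / 118.71 = 0.02173 mol
Sn²⁺ + 2e⁻ → Sn, so n(e⁻) = 2 × 0.02173 = 0.04346 mol
Q = 0.04346 × 96500 / 0.638 = 6573 C
I = Q / t = 6573 / 4578 s = 1.44 A

1.44 A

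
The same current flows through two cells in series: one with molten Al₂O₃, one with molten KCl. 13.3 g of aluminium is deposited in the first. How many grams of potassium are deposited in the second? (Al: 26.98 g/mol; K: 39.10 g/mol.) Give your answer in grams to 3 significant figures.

57.8 g

n(Al) = 13.3 / 26.98 = 0.4930 mol
Al³⁺ + 3e⁻ → Al, so n(e⁻) = 3 × 0.4930 = 1.479 mol
Since the cells are in series, n(e⁻) in the K cell is also 1.479 mol.
K⁺ + e⁻ → K, so n(K) = 1.479 mol
m(K) = 1.479 × 39.10 = 57.8 g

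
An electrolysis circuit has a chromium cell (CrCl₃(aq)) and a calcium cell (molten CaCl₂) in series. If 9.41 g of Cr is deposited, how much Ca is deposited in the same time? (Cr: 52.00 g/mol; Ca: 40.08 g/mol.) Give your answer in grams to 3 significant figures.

10.9 g

n(Cr) = 9.41 / 52.00 = 0.1810 mol
Cr³⁺ + 3e⁻ → Cr, so n(e⁻) = 3 × 0.1810 = 0.5430 mol
The cells are in series, so the same charge (and hence the same n(e⁻) = 0.5430 mol) passes through both.
Ca²⁺ + 2e⁻ → Ca, so n(Ca) = 0.5430 / 2 = 0.2715 mol
m(Ca) = 0.2715 × 40.08 = 10.9 g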